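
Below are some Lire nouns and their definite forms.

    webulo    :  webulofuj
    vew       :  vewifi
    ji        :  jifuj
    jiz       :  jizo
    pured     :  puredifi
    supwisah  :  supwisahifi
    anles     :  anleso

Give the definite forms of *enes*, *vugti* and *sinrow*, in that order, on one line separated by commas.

eneso, vugtifuj, sinrowifi

The pattern is sibilance of the final sound: -o when the stem ends in a sibilant (*jiz*, *anles*); -ifi when the stem ends in a non-sibilant consonant (*vew*, *pured*, *supwisah*); -fuj when the stem ends in a vowel (*webulo*, *ji*).
*enes* — final sound /s/ (a sibilant) → -o → *eneso*.
The final sound of *vugti* is /i/, which is a vowel, so the suffix is -fuj, giving *vugtifuj*.
*sinrow* — final sound /w/ (a non-sibilant consonant) → -ifi → *sinrowifi*.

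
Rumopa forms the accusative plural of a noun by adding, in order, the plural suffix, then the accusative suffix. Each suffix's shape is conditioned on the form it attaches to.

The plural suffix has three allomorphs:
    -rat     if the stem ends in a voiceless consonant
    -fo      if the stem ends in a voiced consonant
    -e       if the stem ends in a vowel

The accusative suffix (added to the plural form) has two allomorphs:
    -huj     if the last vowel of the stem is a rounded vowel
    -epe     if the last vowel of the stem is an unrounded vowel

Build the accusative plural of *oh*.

ohratepe

The final sound of *oh* is /h/, which is a voiceless consonant, so the plural suffix is -rat, giving *ohrat*.
Since the last vowel of the plural form *ohrat* is /a/ (an unrounded vowel), it takes -epe, giving *ohratepe*.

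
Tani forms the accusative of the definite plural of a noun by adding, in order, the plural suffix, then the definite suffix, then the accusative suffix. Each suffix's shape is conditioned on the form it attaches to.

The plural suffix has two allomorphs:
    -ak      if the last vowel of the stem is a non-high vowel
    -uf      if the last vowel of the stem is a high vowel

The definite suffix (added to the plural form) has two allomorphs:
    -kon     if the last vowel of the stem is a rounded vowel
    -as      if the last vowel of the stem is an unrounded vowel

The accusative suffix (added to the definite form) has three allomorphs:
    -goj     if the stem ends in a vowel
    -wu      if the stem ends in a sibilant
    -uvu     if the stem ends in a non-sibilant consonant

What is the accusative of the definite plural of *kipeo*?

kipeoakaswu

*kipeo*: last vowel = /o/, a non-high vowel → -ak → *kipeoak*.
Since the last vowel of the plural form *kipeoak* is /a/ (an unrounded vowel), it takes -as, giving *kipeoakas*.
The definite form *kipeoakas*: final sound = /s/, a sibilant → -wu → *kipeoakaswu*.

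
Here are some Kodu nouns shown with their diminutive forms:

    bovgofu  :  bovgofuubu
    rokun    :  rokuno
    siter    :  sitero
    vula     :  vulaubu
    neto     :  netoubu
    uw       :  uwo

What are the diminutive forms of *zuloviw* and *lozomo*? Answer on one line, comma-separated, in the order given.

zuloviwo, lozomoubu

The pattern is consonant vs. vowel: -o when the stem ends in a consonant (*rokun*, *siter*, *uw*); -ubu when the stem ends in a vowel (*bovgofu*, *vula*, *neto*).
Since the final sound of *zuloviw* is /w/ (a consonant), it takes -o, giving *zuloviwo*.
*lozomo*: final sound = /o/, a vowel → -ubu → *lozomoubu*.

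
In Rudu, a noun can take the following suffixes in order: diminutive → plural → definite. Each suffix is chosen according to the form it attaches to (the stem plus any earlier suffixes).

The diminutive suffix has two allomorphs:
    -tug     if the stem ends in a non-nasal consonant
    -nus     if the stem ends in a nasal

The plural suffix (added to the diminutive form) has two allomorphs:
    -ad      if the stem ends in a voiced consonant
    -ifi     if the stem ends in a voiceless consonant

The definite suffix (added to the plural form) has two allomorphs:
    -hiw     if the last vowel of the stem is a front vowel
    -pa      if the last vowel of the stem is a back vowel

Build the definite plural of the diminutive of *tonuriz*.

*tonuriz* — final consonant /z/ (non-nasal) → -tug → *tonuriztug*.
The diminutive form *tonuriztug*: final consonant = /g/, voiced → -ad → *tonuriztugad*.
Since the last vowel of the plural form *tonuriztugad* is /a/ (a back vowel), it takes -pa, giving *tonuriztugadpa*.

tonuriztugadpa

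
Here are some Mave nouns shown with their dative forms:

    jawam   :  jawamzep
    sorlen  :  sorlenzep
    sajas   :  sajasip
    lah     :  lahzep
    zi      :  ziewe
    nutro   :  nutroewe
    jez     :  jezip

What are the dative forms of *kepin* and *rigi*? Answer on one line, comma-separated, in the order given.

kepinzep, rigiewe

The suffix is conditioned by the final sound: -ip when the stem ends in a sibilant (*sajas*, *jez*); -zep when the stem ends in a non-sibilant consonant (*jawam*, *sorlen*, *lah*); -ewe when the stem ends in a vowel (*zi*, *nutro*).
Since the final sound of *kepin* is /n/ (a non-sibilant consonant), it takes -zep, giving *kepinzep*.
The final sound of *rigi* is /i/, which is a vowel, so the suffix is -ewe, giving *rigiewe*.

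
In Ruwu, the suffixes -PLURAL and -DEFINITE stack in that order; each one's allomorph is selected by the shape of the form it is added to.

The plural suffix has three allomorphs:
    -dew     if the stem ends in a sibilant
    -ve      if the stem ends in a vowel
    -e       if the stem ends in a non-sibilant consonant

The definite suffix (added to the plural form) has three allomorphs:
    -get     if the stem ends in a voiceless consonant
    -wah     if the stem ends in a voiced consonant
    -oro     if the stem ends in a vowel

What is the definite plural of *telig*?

*telig* — final sound /g/ (a non-sibilant consonant) → -e → *telige*.
The final sound of the plural form *telige* is /e/, which is a vowel, so the definite suffix is -oro, giving *teligeoro*.

teligeoro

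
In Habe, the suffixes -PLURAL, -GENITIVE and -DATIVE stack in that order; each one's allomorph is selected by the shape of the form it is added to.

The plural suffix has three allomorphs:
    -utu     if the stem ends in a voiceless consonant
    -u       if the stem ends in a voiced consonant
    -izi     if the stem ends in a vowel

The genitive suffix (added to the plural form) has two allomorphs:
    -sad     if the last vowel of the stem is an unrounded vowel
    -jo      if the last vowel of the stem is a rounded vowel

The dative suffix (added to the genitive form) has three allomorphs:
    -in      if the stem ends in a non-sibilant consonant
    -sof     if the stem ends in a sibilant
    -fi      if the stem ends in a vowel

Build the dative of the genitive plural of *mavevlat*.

mavevlatutujofi

*mavevlat*: final sound = /t/, a voiceless consonant → -utu → *mavevlatutu*.
The plural form *mavevlatutu*: last vowel = /u/, a rounded vowel → -jo → *mavevlatutujo*.
Since the final sound of the genitive form *mavevlatutujo* is /o/ (a vowel), it takes -fi, giving *mavevlatutujofi*.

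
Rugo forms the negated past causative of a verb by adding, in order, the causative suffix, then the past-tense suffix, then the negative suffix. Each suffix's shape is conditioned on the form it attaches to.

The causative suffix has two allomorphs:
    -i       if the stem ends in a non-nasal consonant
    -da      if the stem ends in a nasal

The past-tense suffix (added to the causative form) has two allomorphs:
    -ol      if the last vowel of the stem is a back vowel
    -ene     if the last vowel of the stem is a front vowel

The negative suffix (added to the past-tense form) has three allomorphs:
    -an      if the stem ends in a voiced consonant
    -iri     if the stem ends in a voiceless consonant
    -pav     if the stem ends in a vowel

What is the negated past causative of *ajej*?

ajejienepav

*ajej* — final consonant /j/ (non-nasal) → -i → *ajeji*.
The last vowel of the causative form *ajeji* is /i/, which is a front vowel, so the past-tense suffix is -ene, giving *ajejiene*.
The past-tense form *ajejiene* — final sound /e/ (a vowel) → -pav → *ajejienepav*.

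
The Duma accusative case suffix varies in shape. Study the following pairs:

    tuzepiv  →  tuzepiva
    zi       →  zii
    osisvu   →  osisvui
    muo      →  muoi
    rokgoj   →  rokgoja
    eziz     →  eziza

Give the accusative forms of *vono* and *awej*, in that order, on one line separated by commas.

vonoi, aweja

The alternation tracks the final sound of the stem — -a when the stem ends in a consonant (*tuzepiv*, *rokgoj*, *eziz*); -i when the stem ends in a vowel (*zi*, *osisvu*, *muo*).
*vono*: final sound = /o/, a vowel → -i → *vonoi*.
Since the final sound of *awej* is /j/ (a consonant), it takes -a, giving *aweja*.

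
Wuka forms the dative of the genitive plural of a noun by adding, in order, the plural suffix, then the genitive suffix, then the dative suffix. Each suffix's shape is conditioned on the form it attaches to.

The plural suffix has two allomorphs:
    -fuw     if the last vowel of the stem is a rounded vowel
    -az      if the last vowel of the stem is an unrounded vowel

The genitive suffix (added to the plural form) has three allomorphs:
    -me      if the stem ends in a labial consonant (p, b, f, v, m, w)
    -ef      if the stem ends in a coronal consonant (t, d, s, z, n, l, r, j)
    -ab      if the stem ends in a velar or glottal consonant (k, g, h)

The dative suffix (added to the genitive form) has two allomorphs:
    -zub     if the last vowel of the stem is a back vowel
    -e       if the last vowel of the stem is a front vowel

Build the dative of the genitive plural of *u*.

The last vowel of *u* is /u/, which is a rounded vowel, so the plural suffix is -fuw, giving *ufuw*.
The plural form *ufuw* — final consonant /w/ (labial) → -me → *ufuwme*.
Since the last vowel of the genitive form *ufuwme* is /e/ (a front vowel), it takes -e, giving *ufuwmee*.

ufuwmee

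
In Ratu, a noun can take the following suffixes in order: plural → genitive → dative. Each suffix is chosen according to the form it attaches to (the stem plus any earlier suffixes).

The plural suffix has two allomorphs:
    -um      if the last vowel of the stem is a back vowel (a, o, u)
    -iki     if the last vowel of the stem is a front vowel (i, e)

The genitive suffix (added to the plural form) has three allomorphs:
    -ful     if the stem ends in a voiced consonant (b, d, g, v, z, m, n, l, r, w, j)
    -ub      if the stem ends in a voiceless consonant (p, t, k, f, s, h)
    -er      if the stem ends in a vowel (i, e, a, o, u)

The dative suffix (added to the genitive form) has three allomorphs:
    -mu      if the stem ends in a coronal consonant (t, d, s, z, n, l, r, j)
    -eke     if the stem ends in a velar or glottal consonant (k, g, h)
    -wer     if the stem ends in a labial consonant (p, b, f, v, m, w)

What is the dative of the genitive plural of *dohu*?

dohuumfulmu

Since the last vowel of *dohu* is /u/ (a back vowel), it takes -um, giving *dohuum*.
The plural form *dohuum*: final sound = /m/, a voiced consonant → -ful → *dohuumful*.
The genitive form *dohuumful* — final consonant /l/ (coronal) → -mu → *dohuumfulmu*.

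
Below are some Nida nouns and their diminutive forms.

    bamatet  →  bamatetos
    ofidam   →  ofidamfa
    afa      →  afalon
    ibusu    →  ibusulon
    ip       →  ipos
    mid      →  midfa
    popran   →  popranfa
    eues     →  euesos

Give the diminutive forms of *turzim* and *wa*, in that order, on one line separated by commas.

The alternation tracks the final sound of the stem — -os when the stem ends in a voiceless consonant (*bamatet*, *ip*, *eues*); -fa when the stem ends in a voiced consonant (*ofidam*, *mid*, *popran*); -lon when the stem ends in a vowel (*afa*, *ibusu*).
The final sound of *turzim* is /m/, which is a voiced consonant, so the suffix is -fa, giving *turzimfa*.
The final sound of *wa* is /a/, which is a vowel, so the suffix is -lon, giving *walon*.

turzimfa, walon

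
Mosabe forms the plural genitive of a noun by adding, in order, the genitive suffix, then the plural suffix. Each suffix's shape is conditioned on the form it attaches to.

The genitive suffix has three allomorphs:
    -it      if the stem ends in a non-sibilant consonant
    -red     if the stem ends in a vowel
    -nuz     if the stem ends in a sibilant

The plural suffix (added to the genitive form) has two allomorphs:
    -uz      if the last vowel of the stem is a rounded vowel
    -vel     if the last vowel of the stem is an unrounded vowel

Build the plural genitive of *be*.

beredvel

Since the final sound of *be* is /e/ (a vowel), it takes -red, giving *bered*.
Since the last vowel of the genitive form *bered* is /e/ (an unrounded vowel), it takes -vel, giving *beredvel*.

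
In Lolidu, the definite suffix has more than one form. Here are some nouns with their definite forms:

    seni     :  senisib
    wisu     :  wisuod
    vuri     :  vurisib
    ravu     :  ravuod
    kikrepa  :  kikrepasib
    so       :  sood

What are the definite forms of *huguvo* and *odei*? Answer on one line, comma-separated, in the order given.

Looking at the last vowel of each stem: -od when the last vowel of the stem is a rounded vowel (*wisu*, *ravu*, *so*); -sib when the last vowel of the stem is an unrounded vowel (*seni*, *vuri*, *kikrepa*).
The last vowel of *huguvo* is /o/, which is a rounded vowel, so the suffix is -od, giving *huguvood*.
*odei*: last vowel = /i/, an unrounded vowel → -sib → *odeisib*.

huguvood, odeisib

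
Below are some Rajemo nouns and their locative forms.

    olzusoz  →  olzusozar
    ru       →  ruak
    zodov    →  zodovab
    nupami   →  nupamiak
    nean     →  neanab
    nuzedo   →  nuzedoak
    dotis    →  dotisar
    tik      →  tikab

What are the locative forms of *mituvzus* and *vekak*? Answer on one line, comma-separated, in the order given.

mituvzusar, vekakab

The suffix is conditioned by the final sound: -ar when the stem ends in a sibilant (*olzusoz*, *dotis*); -ab when the stem ends in a non-sibilant consonant (*zodov*, *nean*, *tik*); -ak when the stem ends in a vowel (*ru*, *nupami*, *nuzedo*).
*mituvzus* — final sound /s/ (a sibilant) → -ar → *mituvzusar*.
The final sound of *vekak* is /k/, which is a non-sibilant consonant, so the suffix is -ab, giving *vekakab*.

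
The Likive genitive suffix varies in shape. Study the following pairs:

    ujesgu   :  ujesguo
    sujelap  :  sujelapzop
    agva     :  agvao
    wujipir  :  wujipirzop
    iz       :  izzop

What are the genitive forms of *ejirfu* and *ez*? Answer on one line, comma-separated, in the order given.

Looking at the final sound of each stem: -zop when the stem ends in a consonant (*sujelap*, *wujipir*, *iz*); -o when the stem ends in a vowel (*ujesgu*, *agva*).
*ejirfu* — final sound /u/ (a vowel) → -o → *ejirfuo*.
*ez* — final sound /z/ (a consonant) → -zop → *ezzop*.

ejirfuo, ezzop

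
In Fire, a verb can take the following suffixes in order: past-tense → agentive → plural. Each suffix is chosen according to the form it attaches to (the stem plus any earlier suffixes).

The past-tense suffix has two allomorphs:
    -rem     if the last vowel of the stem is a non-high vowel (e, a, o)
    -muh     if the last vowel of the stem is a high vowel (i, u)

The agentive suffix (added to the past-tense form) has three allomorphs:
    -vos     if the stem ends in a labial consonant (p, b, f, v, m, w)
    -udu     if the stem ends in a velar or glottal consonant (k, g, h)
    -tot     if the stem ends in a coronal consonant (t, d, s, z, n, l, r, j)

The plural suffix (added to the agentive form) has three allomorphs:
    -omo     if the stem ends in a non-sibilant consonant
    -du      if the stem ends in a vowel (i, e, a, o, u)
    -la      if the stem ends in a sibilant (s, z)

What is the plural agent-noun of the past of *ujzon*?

ujzonremvosla

*ujzon* — last vowel /o/ (a non-high vowel) → -rem → *ujzonrem*.
The past-tense form *ujzonrem*: final consonant = /m/, labial → -vos → *ujzonremvos*.
The final sound of the agentive form *ujzonremvos* is /s/, which is a sibilant, so the plural suffix is -la, giving *ujzonremvosla*.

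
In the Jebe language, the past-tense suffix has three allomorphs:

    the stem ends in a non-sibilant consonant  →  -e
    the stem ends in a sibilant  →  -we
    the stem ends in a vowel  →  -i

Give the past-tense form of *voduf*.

Since the final sound of *voduf* is /f/ (a non-sibilant consonant), it takes -e, giving *vodufe*.

vodufe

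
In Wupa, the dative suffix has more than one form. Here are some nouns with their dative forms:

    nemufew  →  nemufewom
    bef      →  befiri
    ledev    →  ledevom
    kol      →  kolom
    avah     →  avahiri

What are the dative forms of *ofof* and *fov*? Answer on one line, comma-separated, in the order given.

ofofiri, fovom

The pattern is voicing of the final consonant: -iri when the stem ends in a voiceless consonant (*bef*, *avah*); -om when the stem ends in a voiced consonant (*nemufew*, *ledev*, *kol*).
*ofof*: final consonant = /f/, voiceless → -iri → *ofofiri*.
Since the final consonant of *fov* is /v/ (voiced), it takes -om, giving *fovom*.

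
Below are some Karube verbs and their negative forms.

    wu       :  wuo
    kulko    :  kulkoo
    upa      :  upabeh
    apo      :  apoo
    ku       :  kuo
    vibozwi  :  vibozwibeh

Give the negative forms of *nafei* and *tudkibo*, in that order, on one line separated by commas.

nafeibeh, tudkiboo

Looking at the last vowel of each stem: -o when the last vowel of the stem is a rounded vowel (*wu*, *kulko*, *apo*, *ku*); -beh when the last vowel of the stem is an unrounded vowel (*upa*, *vibozwi*).
*nafei* — last vowel /i/ (an unrounded vowel) → -beh → *nafeibeh*.
The last vowel of *tudkibo* is /o/, which is a rounded vowel, so the suffix is -o, giving *tudkiboo*.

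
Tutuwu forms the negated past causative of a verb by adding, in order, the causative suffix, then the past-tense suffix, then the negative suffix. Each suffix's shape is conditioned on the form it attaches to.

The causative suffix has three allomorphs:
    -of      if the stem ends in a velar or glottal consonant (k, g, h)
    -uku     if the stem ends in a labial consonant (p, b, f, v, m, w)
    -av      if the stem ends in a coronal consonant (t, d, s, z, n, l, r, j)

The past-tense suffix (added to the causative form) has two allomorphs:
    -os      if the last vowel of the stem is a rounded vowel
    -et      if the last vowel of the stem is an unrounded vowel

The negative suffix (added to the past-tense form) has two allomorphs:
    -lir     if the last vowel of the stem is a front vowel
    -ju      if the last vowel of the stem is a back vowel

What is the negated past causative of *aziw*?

aziwukuosju

Since the final consonant of *aziw* is /w/ (labial), it takes -uku, giving *aziwuku*.
The last vowel of the causative form *aziwuku* is /u/, which is a rounded vowel, so the past-tense suffix is -os, giving *aziwukuos*.
Since the last vowel of the past-tense form *aziwukuos* is /o/ (a back vowel), it takes -ju, giving *aziwukuosju*.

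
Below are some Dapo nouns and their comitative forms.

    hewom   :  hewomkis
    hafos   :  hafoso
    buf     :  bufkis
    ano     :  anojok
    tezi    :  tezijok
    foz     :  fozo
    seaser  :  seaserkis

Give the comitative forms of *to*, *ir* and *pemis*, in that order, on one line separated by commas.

The alternation tracks the final sound of the stem — -o when the stem ends in a sibilant (*hafos*, *foz*); -kis when the stem ends in a non-sibilant consonant (*hewom*, *buf*, *seaser*); -jok when the stem ends in a vowel (*ano*, *tezi*).
*to* — final sound /o/ (a vowel) → -jok → *tojok*.
Since the final sound of *ir* is /r/ (a non-sibilant consonant), it takes -kis, giving *irkis*.
*pemis*: final sound = /s/, a sibilant → -o → *pemiso*.

tojok, irkis, pemiso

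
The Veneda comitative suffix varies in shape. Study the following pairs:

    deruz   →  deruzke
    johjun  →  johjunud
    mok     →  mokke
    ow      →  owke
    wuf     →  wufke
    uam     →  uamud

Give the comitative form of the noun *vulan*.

vulanud

The suffix is conditioned by the final consonant: -ud when the stem ends in a nasal (*johjun*, *uam*); -ke when the stem ends in a non-nasal consonant (*deruz*, *mok*, *ow*, *wuf*).
The final consonant of *vulan* is /n/, which is a nasal, so the suffix is -ud, giving *vulanud*.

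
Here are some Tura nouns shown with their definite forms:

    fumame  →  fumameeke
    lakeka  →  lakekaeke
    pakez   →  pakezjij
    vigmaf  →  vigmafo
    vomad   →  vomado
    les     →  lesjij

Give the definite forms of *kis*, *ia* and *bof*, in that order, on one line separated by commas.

kisjij, iaeke, bofo

Looking at the final sound of each stem: -jij when the stem ends in a sibilant (*pakez*, *les*); -o when the stem ends in a non-sibilant consonant (*vigmaf*, *vomad*); -eke when the stem ends in a vowel (*fumame*, *lakeka*).
*kis*: final sound = /s/, a sibilant → -jij → *kisjij*.
Since the final sound of *ia* is /a/ (a vowel), it takes -eke, giving *iaeke*.
*bof*: final sound = /f/, a non-sibilant consonant → -o → *bofo*.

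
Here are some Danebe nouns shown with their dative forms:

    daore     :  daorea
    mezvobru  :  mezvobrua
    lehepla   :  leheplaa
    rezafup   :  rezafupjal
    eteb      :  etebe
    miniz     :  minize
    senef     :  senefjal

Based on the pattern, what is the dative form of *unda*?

The suffix is conditioned by the final sound: -jal when the stem ends in a voiceless consonant (*rezafup*, *senef*); -e when the stem ends in a voiced consonant (*eteb*, *miniz*); -a when the stem ends in a vowel (*daore*, *mezvobru*, *lehepla*).
*unda*: final sound = /a/, a vowel → -a → *undaa*.

undaa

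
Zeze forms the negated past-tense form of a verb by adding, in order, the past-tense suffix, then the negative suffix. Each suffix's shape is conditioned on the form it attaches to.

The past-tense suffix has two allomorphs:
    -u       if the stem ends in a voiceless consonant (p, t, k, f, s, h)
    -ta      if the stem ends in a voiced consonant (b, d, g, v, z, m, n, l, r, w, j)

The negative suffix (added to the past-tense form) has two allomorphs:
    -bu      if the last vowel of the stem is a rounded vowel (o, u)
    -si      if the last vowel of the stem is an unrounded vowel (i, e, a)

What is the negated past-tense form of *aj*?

*aj*: final consonant = /j/, voiced → -ta → *ajta*.
The past-tense form *ajta* — last vowel /a/ (an unrounded vowel) → -si → *ajtasi*.

ajtasi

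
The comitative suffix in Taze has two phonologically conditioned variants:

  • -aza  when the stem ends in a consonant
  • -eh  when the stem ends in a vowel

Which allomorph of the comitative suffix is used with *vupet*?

*vupet* — final sound /t/ (a consonant) → -aza.

-aza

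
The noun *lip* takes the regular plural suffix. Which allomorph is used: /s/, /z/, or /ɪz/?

/s/

The stem *lip* ends in a voiceless non-sibilant consonant.
The plural suffix surfaces as /ɪz/ after sibilants, /s/ after other voiceless consonants, and /z/ after other voiced sounds.
So the plural -s on *lip* is pronounced /s/.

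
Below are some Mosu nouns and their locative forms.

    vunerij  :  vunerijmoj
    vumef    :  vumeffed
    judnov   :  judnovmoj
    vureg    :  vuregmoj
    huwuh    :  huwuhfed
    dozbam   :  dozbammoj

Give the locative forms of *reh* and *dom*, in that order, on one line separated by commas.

rehfed, dommoj

The pattern is voicing of the final consonant: -fed when the stem ends in a voiceless consonant (*vumef*, *huwuh*); -moj when the stem ends in a voiced consonant (*vunerij*, *judnov*, *vureg*, *dozbam*).
Since the final consonant of *reh* is /h/ (voiceless), it takes -fed, giving *rehfed*.
*dom*: final consonant = /m/, voiced → -moj → *dommoj*.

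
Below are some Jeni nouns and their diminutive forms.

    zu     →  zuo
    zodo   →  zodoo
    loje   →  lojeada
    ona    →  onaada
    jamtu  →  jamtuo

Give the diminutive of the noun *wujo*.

wujoo

The suffix is conditioned by the last vowel: -o when the last vowel of the stem is a rounded vowel (*zu*, *zodo*, *jamtu*); -ada when the last vowel of the stem is an unrounded vowel (*loje*, *ona*).
*wujo*: last vowel = /o/, a rounded vowel → -o → *wujoo*.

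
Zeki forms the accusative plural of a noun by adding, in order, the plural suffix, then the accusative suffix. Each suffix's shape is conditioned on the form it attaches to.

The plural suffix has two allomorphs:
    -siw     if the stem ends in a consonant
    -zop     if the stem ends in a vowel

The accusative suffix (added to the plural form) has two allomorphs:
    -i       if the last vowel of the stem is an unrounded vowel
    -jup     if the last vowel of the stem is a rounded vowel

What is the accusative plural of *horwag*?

horwagsiwi

*horwag*: final sound = /g/, a consonant → -siw → *horwagsiw*.
Since the last vowel of the plural form *horwagsiw* is /i/ (an unrounded vowel), it takes -i, giving *horwagsiwi*.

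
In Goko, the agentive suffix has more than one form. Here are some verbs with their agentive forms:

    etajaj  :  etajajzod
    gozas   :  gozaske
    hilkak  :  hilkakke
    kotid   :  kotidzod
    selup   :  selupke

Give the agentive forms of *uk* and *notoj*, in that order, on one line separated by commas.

The pattern is voicing of the final consonant: -ke when the stem ends in a voiceless consonant (*gozas*, *hilkak*, *selup*); -zod when the stem ends in a voiced consonant (*etajaj*, *kotid*).
The final consonant of *uk* is /k/, which is voiceless, so the suffix is -ke, giving *ukke*.
The final consonant of *notoj* is /j/, which is voiced, so the suffix is -zod, giving *notojzod*.

ukke, notojzod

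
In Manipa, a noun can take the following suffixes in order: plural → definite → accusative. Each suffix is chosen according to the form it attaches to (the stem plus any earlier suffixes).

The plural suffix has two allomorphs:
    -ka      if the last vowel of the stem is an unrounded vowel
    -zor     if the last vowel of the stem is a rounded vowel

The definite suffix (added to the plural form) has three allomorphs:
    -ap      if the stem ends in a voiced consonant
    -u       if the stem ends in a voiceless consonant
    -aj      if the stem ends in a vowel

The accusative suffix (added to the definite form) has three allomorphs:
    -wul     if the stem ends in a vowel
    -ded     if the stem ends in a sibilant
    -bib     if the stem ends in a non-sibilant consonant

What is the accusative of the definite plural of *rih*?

*rih*: last vowel = /i/, an unrounded vowel → -ka → *rihka*.
Since the final sound of the plural form *rihka* is /a/ (a vowel), it takes -aj, giving *rihkaaj*.
Since the final sound of the definite form *rihkaaj* is /j/ (a non-sibilant consonant), it takes -bib, giving *rihkaajbib*.

rihkaajbib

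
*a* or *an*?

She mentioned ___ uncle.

The indefinite article is chosen by the initial *sound* of the following word, not its spelling.
*uncle* begins with the sound /ʌ/ (u pronounced /ʌ/) — a vowel sound.
So the article is *an*: She mentioned an uncle.

an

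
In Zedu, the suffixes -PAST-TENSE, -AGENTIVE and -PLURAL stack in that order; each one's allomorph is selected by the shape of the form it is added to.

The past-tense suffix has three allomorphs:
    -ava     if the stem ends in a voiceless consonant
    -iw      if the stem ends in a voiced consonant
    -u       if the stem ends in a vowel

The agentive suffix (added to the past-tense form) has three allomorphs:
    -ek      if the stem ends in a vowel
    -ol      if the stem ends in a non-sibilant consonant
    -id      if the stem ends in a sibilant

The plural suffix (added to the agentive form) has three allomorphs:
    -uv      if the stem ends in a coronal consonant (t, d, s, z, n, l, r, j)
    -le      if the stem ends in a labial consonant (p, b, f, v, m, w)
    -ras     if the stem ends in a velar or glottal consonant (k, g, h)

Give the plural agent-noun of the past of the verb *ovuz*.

The final sound of *ovuz* is /z/, which is a voiced consonant, so the past-tense suffix is -iw, giving *ovuziw*.
The past-tense form *ovuziw* — final sound /w/ (a non-sibilant consonant) → -ol → *ovuziwol*.
The agentive form *ovuziwol*: final consonant = /l/, coronal → -uv → *ovuziwoluv*.

ovuziwoluv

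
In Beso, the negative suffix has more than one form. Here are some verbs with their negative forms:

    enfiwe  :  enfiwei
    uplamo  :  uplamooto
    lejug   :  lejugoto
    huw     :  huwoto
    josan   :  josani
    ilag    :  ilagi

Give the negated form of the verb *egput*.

egputoto

The alternation tracks the last vowel of the stem — -oto when the last vowel of the stem is a rounded vowel (*uplamo*, *lejug*, *huw*); -i when the last vowel of the stem is an unrounded vowel (*enfiwe*, *josan*, *ilag*).
Since the last vowel of *egput* is /u/ (a rounded vowel), it takes -oto, giving *egputoto*.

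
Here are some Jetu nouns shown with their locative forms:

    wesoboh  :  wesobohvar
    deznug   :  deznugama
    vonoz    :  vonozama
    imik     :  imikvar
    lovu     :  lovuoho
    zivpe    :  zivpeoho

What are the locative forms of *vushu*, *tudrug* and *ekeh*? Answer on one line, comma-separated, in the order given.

The suffix is conditioned by the final sound: -var when the stem ends in a voiceless consonant (*wesoboh*, *imik*); -ama when the stem ends in a voiced consonant (*deznug*, *vonoz*); -oho when the stem ends in a vowel (*lovu*, *zivpe*).
*vushu* — final sound /u/ (a vowel) → -oho → *vushuoho*.
*tudrug*: final sound = /g/, a voiced consonant → -ama → *tudrugama*.
Since the final sound of *ekeh* is /h/ (a voiceless consonant), it takes -var, giving *ekehvar*.

vushuoho, tudrugama, ekehvar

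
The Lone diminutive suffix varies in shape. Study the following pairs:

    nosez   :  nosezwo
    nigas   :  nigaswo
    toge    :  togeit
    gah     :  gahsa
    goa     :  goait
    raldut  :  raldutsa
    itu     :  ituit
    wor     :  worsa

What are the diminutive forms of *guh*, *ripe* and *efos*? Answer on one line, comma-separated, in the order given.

Looking at the final sound of each stem: -wo when the stem ends in a sibilant (*nosez*, *nigas*); -sa when the stem ends in a non-sibilant consonant (*gah*, *raldut*, *wor*); -it when the stem ends in a vowel (*toge*, *goa*, *itu*).
The final sound of *guh* is /h/, which is a non-sibilant consonant, so the suffix is -sa, giving *guhsa*.
*ripe*: final sound = /e/, a vowel → -it → *ripeit*.
*efos*: final sound = /s/, a sibilant → -wo → *efoswo*.

guhsa, ripeit, efoswo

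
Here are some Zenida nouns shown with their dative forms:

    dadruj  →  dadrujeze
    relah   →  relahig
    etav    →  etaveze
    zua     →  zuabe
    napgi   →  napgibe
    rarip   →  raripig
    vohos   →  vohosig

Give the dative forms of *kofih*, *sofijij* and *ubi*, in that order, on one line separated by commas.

kofihig, sofijijeze, ubibe

The alternation tracks the final sound of the stem — -ig when the stem ends in a voiceless consonant (*relah*, *rarip*, *vohos*); -eze when the stem ends in a voiced consonant (*dadruj*, *etav*); -be when the stem ends in a vowel (*zua*, *napgi*).
*kofih* — final sound /h/ (a voiceless consonant) → -ig → *kofihig*.
Since the final sound of *sofijij* is /j/ (a voiced consonant), it takes -eze, giving *sofijijeze*.
Since the final sound of *ubi* is /i/ (a vowel), it takes -be, giving *ubibe*.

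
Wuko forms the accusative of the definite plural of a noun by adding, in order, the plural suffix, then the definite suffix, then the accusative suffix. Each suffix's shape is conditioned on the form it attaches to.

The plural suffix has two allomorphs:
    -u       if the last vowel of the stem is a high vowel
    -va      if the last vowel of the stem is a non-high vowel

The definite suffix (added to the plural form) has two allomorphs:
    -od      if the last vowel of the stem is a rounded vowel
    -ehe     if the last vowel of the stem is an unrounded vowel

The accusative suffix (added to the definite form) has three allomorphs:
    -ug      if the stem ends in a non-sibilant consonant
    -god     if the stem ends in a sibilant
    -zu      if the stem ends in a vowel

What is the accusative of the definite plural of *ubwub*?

*ubwub*: last vowel = /u/, a high vowel → -u → *ubwubu*.
The plural form *ubwubu* — last vowel /u/ (a rounded vowel) → -od → *ubwubuod*.
The definite form *ubwubuod*: final sound = /d/, a non-sibilant consonant → -ug → *ubwubuodug*.

ubwubuodug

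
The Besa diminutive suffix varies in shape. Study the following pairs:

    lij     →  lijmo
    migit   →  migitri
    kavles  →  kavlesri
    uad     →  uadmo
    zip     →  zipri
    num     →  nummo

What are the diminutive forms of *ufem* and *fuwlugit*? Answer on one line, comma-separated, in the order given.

ufemmo, fuwlugitri

Looking at the final consonant of each stem: -ri when the stem ends in a voiceless consonant (*migit*, *kavles*, *zip*); -mo when the stem ends in a voiced consonant (*lij*, *uad*, *num*).
The final consonant of *ufem* is /m/, which is voiced, so the suffix is -mo, giving *ufemmo*.
*fuwlugit*: final consonant = /t/, voiceless → -ri → *fuwlugitri*.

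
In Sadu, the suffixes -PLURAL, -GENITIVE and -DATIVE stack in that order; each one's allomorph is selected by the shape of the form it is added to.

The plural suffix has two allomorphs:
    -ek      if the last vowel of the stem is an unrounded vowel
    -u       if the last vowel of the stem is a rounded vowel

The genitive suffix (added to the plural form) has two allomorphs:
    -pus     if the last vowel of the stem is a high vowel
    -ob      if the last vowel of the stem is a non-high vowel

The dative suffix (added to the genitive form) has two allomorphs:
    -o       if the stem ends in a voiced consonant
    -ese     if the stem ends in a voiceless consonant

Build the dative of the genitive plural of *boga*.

bogaekobo

*boga* — last vowel /a/ (an unrounded vowel) → -ek → *bogaek*.
The plural form *bogaek*: last vowel = /e/, a non-high vowel → -ob → *bogaekob*.
The final consonant of the genitive form *bogaekob* is /b/, which is voiced, so the dative suffix is -o, giving *bogaekobo*.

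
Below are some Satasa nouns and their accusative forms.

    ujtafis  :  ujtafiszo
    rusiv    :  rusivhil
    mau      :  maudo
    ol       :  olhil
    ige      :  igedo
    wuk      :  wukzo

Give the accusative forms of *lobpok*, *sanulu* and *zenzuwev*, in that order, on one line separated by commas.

The pattern is voicing of the final sound: -zo when the stem ends in a voiceless consonant (*ujtafis*, *wuk*); -hil when the stem ends in a voiced consonant (*rusiv*, *ol*); -do when the stem ends in a vowel (*mau*, *ige*).
*lobpok* — final sound /k/ (a voiceless consonant) → -zo → *lobpokzo*.
The final sound of *sanulu* is /u/, which is a vowel, so the suffix is -do, giving *sanuludo*.
The final sound of *zenzuwev* is /v/, which is a voiced consonant, so the suffix is -hil, giving *zenzuwevhil*.

lobpokzo, sanuludo, zenzuwevhil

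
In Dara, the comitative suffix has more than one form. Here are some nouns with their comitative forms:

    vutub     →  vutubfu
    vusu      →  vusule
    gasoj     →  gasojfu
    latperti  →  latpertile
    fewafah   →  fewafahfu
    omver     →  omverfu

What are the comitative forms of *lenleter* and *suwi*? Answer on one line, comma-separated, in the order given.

The pattern is consonant vs. vowel: -fu when the stem ends in a consonant (*vutub*, *gasoj*, *fewafah*, *omver*); -le when the stem ends in a vowel (*vusu*, *latperti*).
*lenleter*: final sound = /r/, a consonant → -fu → *lenleterfu*.
The final sound of *suwi* is /i/, which is a vowel, so the suffix is -le, giving *suwile*.

lenleterfu, suwile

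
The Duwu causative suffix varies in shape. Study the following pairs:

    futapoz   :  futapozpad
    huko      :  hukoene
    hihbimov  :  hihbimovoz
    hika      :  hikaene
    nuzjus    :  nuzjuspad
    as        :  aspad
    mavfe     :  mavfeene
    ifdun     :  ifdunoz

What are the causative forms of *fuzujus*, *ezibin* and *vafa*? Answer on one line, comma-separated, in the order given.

The suffix is conditioned by the final sound: -pad when the stem ends in a sibilant (*futapoz*, *nuzjus*, *as*); -oz when the stem ends in a non-sibilant consonant (*hihbimov*, *ifdun*); -ene when the stem ends in a vowel (*huko*, *hika*, *mavfe*).
*fuzujus*: final sound = /s/, a sibilant → -pad → *fuzujuspad*.
*ezibin*: final sound = /n/, a non-sibilant consonant → -oz → *ezibinoz*.
Since the final sound of *vafa* is /a/ (a vowel), it takes -ene, giving *vafaene*.

fuzujuspad, ezibinoz, vafaene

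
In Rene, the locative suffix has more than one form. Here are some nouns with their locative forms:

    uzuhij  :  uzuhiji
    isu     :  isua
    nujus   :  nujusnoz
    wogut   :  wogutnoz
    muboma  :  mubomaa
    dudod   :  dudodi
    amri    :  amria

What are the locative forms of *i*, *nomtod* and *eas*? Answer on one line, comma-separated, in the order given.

Looking at the final sound of each stem: -noz when the stem ends in a voiceless consonant (*nujus*, *wogut*); -i when the stem ends in a voiced consonant (*uzuhij*, *dudod*); -a when the stem ends in a vowel (*isu*, *muboma*, *amri*).
*i* — final sound /i/ (a vowel) → -a → *ia*.
Since the final sound of *nomtod* is /d/ (a voiced consonant), it takes -i, giving *nomtodi*.
Since the final sound of *eas* is /s/ (a voiceless consonant), it takes -noz, giving *easnoz*.

ia, nomtodi, easnoz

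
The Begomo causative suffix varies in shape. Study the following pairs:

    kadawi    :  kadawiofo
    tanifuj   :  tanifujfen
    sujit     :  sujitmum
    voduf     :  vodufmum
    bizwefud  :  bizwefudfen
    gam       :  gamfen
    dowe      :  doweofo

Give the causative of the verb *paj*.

pajfen

Looking at the final sound of each stem: -mum when the stem ends in a voiceless consonant (*sujit*, *voduf*); -fen when the stem ends in a voiced consonant (*tanifuj*, *bizwefud*, *gam*); -ofo when the stem ends in a vowel (*kadawi*, *dowe*).
The final sound of *paj* is /j/, which is a voiced consonant, so the suffix is -fen, giving *pajfen*.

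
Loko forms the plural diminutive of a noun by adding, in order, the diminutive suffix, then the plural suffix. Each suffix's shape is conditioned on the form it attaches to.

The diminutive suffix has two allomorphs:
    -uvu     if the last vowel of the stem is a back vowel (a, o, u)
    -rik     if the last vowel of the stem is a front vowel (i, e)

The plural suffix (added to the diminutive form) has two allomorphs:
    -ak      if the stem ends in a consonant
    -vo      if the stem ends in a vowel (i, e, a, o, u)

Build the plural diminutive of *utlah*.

The last vowel of *utlah* is /a/, which is a back vowel, so the diminutive suffix is -uvu, giving *utlahuvu*.
Since the final sound of the diminutive form *utlahuvu* is /u/ (a vowel), it takes -vo, giving *utlahuvuvo*.

utlahuvuvo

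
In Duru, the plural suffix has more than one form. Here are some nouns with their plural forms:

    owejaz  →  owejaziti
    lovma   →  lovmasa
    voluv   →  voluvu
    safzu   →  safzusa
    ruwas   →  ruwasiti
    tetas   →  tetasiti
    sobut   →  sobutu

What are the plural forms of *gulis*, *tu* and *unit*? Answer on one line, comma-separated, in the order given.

gulisiti, tusa, unitu

Looking at the final sound of each stem: -iti when the stem ends in a sibilant (*owejaz*, *ruwas*, *tetas*); -u when the stem ends in a non-sibilant consonant (*voluv*, *sobut*); -sa when the stem ends in a vowel (*lovma*, *safzu*).
*gulis*: final sound = /s/, a sibilant → -iti → *gulisiti*.
The final sound of *tu* is /u/, which is a vowel, so the suffix is -sa, giving *tusa*.
The final sound of *unit* is /t/, which is a non-sibilant consonant, so the suffix is -u, giving *unitu*.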